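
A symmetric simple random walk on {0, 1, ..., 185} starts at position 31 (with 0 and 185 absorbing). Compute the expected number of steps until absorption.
E[τ | X_0 = 31] = 4774

Let v_k = E[τ | X_0 = k]. Boundary: v_0 = v_185 = 0. Recurrence: v_k = 1 + (v_{k-1} + v_{k+1})/2 for 1 ≤ k ≤ 184. The particular solution to v_k − (v_{k-1} + v_{k+1})/2 = 1 is v_k = −k^2. Adding homogeneous solution A + B k and matching boundaries gives v_k = k (185 − k). Substituting k = 31: v_31 = 31 · 154 = 4774.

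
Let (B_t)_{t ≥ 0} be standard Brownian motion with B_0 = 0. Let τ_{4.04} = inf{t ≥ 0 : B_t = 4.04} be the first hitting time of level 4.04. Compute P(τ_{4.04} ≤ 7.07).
P(τ_{4.04} ≤ 7.07) = 2(1 − Φ(4.04/√7.07)) = 2(1 − Φ(1.5194)) ≈ 0.1287

By the reflection principle for standard BM, P(τ_b ≤ t) = 2 · P(B_t ≥ b). Since B_t ~ N(0, t), P(B_t ≥ 4.04) = 1 − Φ(4.04/√t) = 1 − Φ(4.04/√7.07) = 1 − Φ(1.5194) ≈ 0.06433. Doubling: P(τ_{4.04} ≤ 7.07) ≈ 2 · 0.06433 = 0.12866 ≈ 0.1287.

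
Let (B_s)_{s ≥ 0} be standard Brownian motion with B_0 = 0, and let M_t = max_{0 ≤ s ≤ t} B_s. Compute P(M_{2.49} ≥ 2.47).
P(M_{2.49} ≥ 2.47) = 2·P(B_{2.49} ≥ 2.47) = 2(1 − Φ(2.47/√2.49)) ≈ 0.1175

By the reflection principle for Brownian motion, P(M_t ≥ a) = 2 · P(B_t ≥ a) for a ≥ 0. Since B_t ~ N(0, t), P(B_t ≥ 2.47) = 1 − Φ(2.47/√t) = 1 − Φ(2.47/√2.49) = 1 − Φ(1.5653). So
  P(M_{2.49} ≥ 2.47) = 2(1 − Φ(1.5653)) ≈ 0.1175.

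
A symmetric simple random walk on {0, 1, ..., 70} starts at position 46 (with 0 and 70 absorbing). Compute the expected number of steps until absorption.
E[τ | X_0 = 46] = 1104

Let v_k = E[τ | X_0 = k]. Boundary: v_0 = v_70 = 0. Recurrence: v_k = 1 + (v_{k-1} + v_{k+1})/2 for 1 ≤ k ≤ 69. The particular solution to v_k − (v_{k-1} + v_{k+1})/2 = 1 is v_k = −k^2. Adding homogeneous solution A + B k and matching boundaries gives v_k = k (70 − k). Substituting k = 46: v_46 = 46 · 24 = 1104.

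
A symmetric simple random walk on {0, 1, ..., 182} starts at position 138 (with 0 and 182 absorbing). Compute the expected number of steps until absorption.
E[τ | X_0 = 138] = 6072

Let v_k = E[τ | X_0 = k]. Boundary: v_0 = v_182 = 0. Recurrence: v_k = 1 + (v_{k-1} + v_{k+1})/2 for 1 ≤ k ≤ 181. The particular solution to v_k − (v_{k-1} + v_{k+1})/2 = 1 is v_k = −k^2. Adding homogeneous solution A + B k and matching boundaries gives v_k = k (182 − k). Substituting k = 138: v_138 = 138 · 44 = 6072.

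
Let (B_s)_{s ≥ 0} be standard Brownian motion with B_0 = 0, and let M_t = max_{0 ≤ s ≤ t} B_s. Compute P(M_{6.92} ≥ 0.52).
P(M_{6.92} ≥ 0.52) = 2·P(B_{6.92} ≥ 0.52) = 2(1 − Φ(0.52/√6.92)) ≈ 0.8433

By the reflection principle for Brownian motion, P(M_t ≥ a) = 2 · P(B_t ≥ a) for a ≥ 0. Since B_t ~ N(0, t), P(B_t ≥ 0.52) = 1 − Φ(0.52/√t) = 1 − Φ(0.52/√6.92) = 1 − Φ(0.1977). So
  P(M_{6.92} ≥ 0.52) = 2(1 − Φ(0.1977)) ≈ 0.8433.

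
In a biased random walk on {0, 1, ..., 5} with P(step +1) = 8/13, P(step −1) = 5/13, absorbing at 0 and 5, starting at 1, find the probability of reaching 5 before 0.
P(hit 5 before 0) = (1 − (5/8)^1) / (1 − (5/8)^5) = 4096/9881

Let u_k denote P(reach 5 before 0 | start at k). Boundary: u_0 = 0, u_5 = 1. Recurrence: u_k = 8/13·u_{k+1} + 5/13·u_{k-1} for 1 ≤ k ≤ 4. Try u_k = A + B·r^k with r = q/p = (5/13)/(8/13) = 5/8. Substitution satisfies the recurrence; boundary conditions give:
  u_k = (1 − r^k) / (1 − r^N) = (1 − (5/8)^1) / (1 − (5/8)^5) = 4096/9881.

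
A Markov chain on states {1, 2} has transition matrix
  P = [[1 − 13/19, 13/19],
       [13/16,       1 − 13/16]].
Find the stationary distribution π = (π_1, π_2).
π_1 = 19/35, π_2 = 16/35

Solve πP = π with π_1 + π_2 = 1. From πP = π: π_1 · (1 − 13/19) + π_2 · 13/16 = π_1 ⇒ π_2 · 13/16 = π_1 · 13/19 ⇒ π_2/π_1 = (13/19)/(13/16) = 16/19. Together with π_1 + π_2 = 1:
  π_1 = (13/16)/(13/19 + 13/16) = (13/16)/(455/304) = 19/35,
  π_2 = (13/19)/(13/19 + 13/16) = (13/19)/(455/304) = 16/35.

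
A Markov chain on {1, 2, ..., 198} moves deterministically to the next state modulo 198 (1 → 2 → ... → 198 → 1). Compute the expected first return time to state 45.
E[T_45 | X_0 = 45] = 198

The chain cycles deterministically, so starting at state 45 it returns in exactly 198 steps. Equivalently, the stationary distribution is uniform π_j = 1/198 for every state j, so by Kac's formula E[T_45] = 1/π_45 = 198.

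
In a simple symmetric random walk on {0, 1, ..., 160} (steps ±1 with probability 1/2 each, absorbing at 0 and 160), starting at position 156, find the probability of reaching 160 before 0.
P(hit 160 before 0) = 156/160 = 39/40

Let u_k = P(hit 160 before 0 | start at k). Then u_0 = 0, u_160 = 1, and u_k = u_{k-1}/2 + u_{k+1}/2 for 1 ≤ k ≤ 159. This harmonic recurrence is solved by u_k = k/160, giving u_156 = 156/160 = 39/40.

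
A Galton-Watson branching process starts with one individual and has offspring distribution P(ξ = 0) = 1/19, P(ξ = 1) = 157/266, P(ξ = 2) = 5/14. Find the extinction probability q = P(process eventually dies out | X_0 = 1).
q = 14/95

The pgf is f(s) = 1/19 + 157/266·s + 5/14·s². The extinction probability q is the smallest fixed point of f in [0, 1]. Setting s = f(s):
  5/14·s² + (157/266 − 1)·s + 1/19 = 0
  5/14·s² − (1/19 + 5/14)·s + 1/19 = 0
which factors as (s − 1)·(5/14·s − 1/19) = 0, giving roots s = 1 and s = (1/19)/(5/14) = 14/95.
Mean offspring μ = 157/266 + 2·5/14 = 347/266 > 1 (supercritical), so q < 1. The extinction probability is the smaller root: q = (1/19)/(5/14) = 14/95.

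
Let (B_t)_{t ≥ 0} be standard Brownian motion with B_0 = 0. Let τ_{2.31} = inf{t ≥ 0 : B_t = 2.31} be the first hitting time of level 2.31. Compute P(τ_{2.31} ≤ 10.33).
P(τ_{2.31} ≤ 10.33) = 2(1 − Φ(2.31/√10.33)) = 2(1 − Φ(0.7187)) ≈ 0.4723

By the reflection principle for standard BM, P(τ_b ≤ t) = 2 · P(B_t ≥ b). Since B_t ~ N(0, t), P(B_t ≥ 2.31) = 1 − Φ(2.31/√t) = 1 − Φ(2.31/√10.33) = 1 − Φ(0.7187) ≈ 0.23616. Doubling: P(τ_{2.31} ≤ 10.33) ≈ 2 · 0.23616 = 0.47232 ≈ 0.4723.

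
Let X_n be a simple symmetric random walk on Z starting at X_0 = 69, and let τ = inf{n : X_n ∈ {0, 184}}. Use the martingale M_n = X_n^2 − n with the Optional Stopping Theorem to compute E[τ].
E[τ] = 7935

M_n = X_n^2 − n is a martingale (since E[X_{n+1}^2 | F_n] = X_n^2 + 1). By OST (τ has finite mean in a bounded region), E[M_τ] = E[M_0] = X_0^2 − 0 = 69^2 = 4761. Also E[M_τ] = E[X_τ^2] − E[τ]. The walk exits at 0 or 184, with P(hit 184 first) = 69/184, so E[X_τ^2] = 184^2 · 69/184 + 0 = 12696. Thus E[τ] = E[X_τ^2] − E[M_τ] = 12696 − 4761 = 7935 = 69(184 − 69) = 7935.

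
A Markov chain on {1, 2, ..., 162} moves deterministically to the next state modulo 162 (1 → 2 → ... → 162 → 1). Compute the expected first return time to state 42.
E[T_42 | X_0 = 42] = 162

The chain cycles deterministically, so starting at state 42 it returns in exactly 162 steps. Equivalently, the stationary distribution is uniform π_j = 1/162 for every state j, so by Kac's formula E[T_42] = 1/π_42 = 162.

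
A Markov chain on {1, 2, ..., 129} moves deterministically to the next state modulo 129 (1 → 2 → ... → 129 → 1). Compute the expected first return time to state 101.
E[T_101 | X_0 = 101] = 129

The chain cycles deterministically, so starting at state 101 it returns in exactly 129 steps. Equivalently, the stationary distribution is uniform π_j = 1/129 for every state j, so by Kac's formula E[T_101] = 1/π_101 = 129.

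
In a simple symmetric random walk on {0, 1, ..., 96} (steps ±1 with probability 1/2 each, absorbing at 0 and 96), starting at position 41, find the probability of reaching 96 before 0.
P(hit 96 before 0) = 41/96

Let u_k = P(hit 96 before 0 | start at k). Then u_0 = 0, u_96 = 1, and u_k = u_{k-1}/2 + u_{k+1}/2 for 1 ≤ k ≤ 95. This harmonic recurrence is solved by u_k = k/96, giving u_41 = 41/96.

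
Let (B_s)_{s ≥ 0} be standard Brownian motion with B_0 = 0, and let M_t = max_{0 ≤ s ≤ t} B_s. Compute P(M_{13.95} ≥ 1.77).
P(M_{13.95} ≥ 1.77) = 2·P(B_{13.95} ≥ 1.77) = 2(1 − Φ(1.77/√13.95)) ≈ 0.6356

By the reflection principle for Brownian motion, P(M_t ≥ a) = 2 · P(B_t ≥ a) for a ≥ 0. Since B_t ~ N(0, t), P(B_t ≥ 1.77) = 1 − Φ(1.77/√t) = 1 − Φ(1.77/√13.95) = 1 − Φ(0.4739). So
  P(M_{13.95} ≥ 1.77) = 2(1 − Φ(0.4739)) ≈ 0.6356.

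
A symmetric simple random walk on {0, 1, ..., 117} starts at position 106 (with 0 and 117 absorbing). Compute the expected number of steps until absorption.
E[τ | X_0 = 106] = 1166

Let v_k = E[τ | X_0 = k]. Boundary: v_0 = v_117 = 0. Recurrence: v_k = 1 + (v_{k-1} + v_{k+1})/2 for 1 ≤ k ≤ 116. The particular solution to v_k − (v_{k-1} + v_{k+1})/2 = 1 is v_k = −k^2. Adding homogeneous solution A + B k and matching boundaries gives v_k = k (117 − k). Substituting k = 106: v_106 = 106 · 11 = 1166.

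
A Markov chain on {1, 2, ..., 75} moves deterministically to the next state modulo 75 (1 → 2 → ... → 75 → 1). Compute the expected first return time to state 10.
E[T_10 | X_0 = 10] = 75

The chain cycles deterministically, so starting at state 10 it returns in exactly 75 steps. Equivalently, the stationary distribution is uniform π_j = 1/75 for every state j, so by Kac's formula E[T_10] = 1/π_10 = 75.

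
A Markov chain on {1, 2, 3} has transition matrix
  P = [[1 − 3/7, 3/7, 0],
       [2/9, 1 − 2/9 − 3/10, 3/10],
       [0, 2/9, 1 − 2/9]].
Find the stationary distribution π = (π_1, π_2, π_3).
π = (280/1549, 540/1549, 729/1549)

This is a birth-death chain on three states, which satisfies detailed balance: π_1 · P_{12} = π_2 · P_{21} and π_2 · P_{23} = π_3 · P_{32}.
From π_1 · 3/7 = π_2 · 2/9: π_2/π_1 = (3/7)/(2/9) = 27/14.
From π_2 · 3/10 = π_3 · 2/9: π_3/π_2 = (3/10)/(2/9) = 27/20.
Take π_1 proportional to 1; then unnormalized π = (1, 27/14, 729/280). Normalize by dividing by the sum 1549/280:
  π = (280/1549, 540/1549, 729/1549).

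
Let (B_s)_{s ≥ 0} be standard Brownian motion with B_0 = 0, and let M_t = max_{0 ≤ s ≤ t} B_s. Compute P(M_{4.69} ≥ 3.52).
P(M_{4.69} ≥ 3.52) = 2·P(B_{4.69} ≥ 3.52) = 2(1 − Φ(3.52/√4.69)) ≈ 0.1041

By the reflection principle for Brownian motion, P(M_t ≥ a) = 2 · P(B_t ≥ a) for a ≥ 0. Since B_t ~ N(0, t), P(B_t ≥ 3.52) = 1 − Φ(3.52/√t) = 1 − Φ(3.52/√4.69) = 1 − Φ(1.6254). So
  P(M_{4.69} ≥ 3.52) = 2(1 − Φ(1.6254)) ≈ 0.1041.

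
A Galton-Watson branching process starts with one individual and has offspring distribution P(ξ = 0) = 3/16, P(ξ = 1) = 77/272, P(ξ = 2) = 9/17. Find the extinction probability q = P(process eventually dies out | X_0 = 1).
q = 17/48

The pgf is f(s) = 3/16 + 77/272·s + 9/17·s². The extinction probability q is the smallest fixed point of f in [0, 1]. Setting s = f(s):
  9/17·s² + (77/272 − 1)·s + 3/16 = 0
  9/17·s² − (3/16 + 9/17)·s + 3/16 = 0
which factors as (s − 1)·(9/17·s − 3/16) = 0, giving roots s = 1 and s = (3/16)/(9/17) = 17/48.
Mean offspring μ = 77/272 + 2·9/17 = 365/272 > 1 (supercritical), so q < 1. The extinction probability is the smaller root: q = (3/16)/(9/17) = 17/48.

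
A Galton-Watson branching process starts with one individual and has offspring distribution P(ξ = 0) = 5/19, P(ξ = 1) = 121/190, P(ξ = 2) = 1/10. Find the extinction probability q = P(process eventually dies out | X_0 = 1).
q = 1

Mean offspring μ = 0·5/19 + 1·121/190 + 2·1/10 = 159/190 ≤ 1. For μ ≤ 1 with offspring not concentrated at 1, the Galton-Watson process goes extinct almost surely, so q = 1.
(Algebraic check: The pgf is f(s) = 5/19 + 121/190·s + 1/10·s². The extinction probability q is the smallest fixed point of f in [0, 1]. Setting s = f(s):
  1/10·s² + (121/190 − 1)·s + 5/19 = 0
  1/10·s² − (5/19 + 1/10)·s + 5/19 = 0
which factors as (s − 1)·(1/10·s − 5/19) = 0, giving roots s = 1 and s = (5/19)/(1/10) = 50/19. Since 50/19 ≥ 1, the smallest root in [0, 1] is s = 1.)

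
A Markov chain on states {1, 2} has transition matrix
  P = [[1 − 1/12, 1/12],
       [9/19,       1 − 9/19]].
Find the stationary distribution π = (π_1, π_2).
π_1 = 108/127, π_2 = 19/127

Solve πP = π with π_1 + π_2 = 1. From πP = π: π_1 · (1 − 1/12) + π_2 · 9/19 = π_1 ⇒ π_2 · 9/19 = π_1 · 1/12 ⇒ π_2/π_1 = (1/12)/(9/19) = 19/108. Together with π_1 + π_2 = 1:
  π_1 = (9/19)/(1/12 + 9/19) = (9/19)/(127/228) = 108/127,
  π_2 = (1/12)/(1/12 + 9/19) = (1/12)/(127/228) = 19/127.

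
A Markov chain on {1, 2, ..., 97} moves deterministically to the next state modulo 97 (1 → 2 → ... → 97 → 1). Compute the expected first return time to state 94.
E[T_94 | X_0 = 94] = 97

The chain cycles deterministically, so starting at state 94 it returns in exactly 97 steps. Equivalently, the stationary distribution is uniform π_j = 1/97 for every state j, so by Kac's formula E[T_94] = 1/π_94 = 97.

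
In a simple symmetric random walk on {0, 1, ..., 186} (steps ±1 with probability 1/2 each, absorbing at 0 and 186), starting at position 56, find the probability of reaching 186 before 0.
P(hit 186 before 0) = 56/186 = 28/93

Let u_k = P(hit 186 before 0 | start at k). Then u_0 = 0, u_186 = 1, and u_k = u_{k-1}/2 + u_{k+1}/2 for 1 ≤ k ≤ 185. This harmonic recurrence is solved by u_k = k/186, giving u_56 = 56/186 = 28/93.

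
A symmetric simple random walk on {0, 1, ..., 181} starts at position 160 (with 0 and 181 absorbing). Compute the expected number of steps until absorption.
E[τ | X_0 = 160] = 3360

Let v_k = E[τ | X_0 = k]. Boundary: v_0 = v_181 = 0. Recurrence: v_k = 1 + (v_{k-1} + v_{k+1})/2 for 1 ≤ k ≤ 180. The particular solution to v_k − (v_{k-1} + v_{k+1})/2 = 1 is v_k = −k^2. Adding homogeneous solution A + B k and matching boundaries gives v_k = k (181 − k). Substituting k = 160: v_160 = 160 · 21 = 3360.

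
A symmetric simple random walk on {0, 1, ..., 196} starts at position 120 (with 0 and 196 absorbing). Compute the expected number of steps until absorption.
E[τ | X_0 = 120] = 9120

Let v_k = E[τ | X_0 = k]. Boundary: v_0 = v_196 = 0. Recurrence: v_k = 1 + (v_{k-1} + v_{k+1})/2 for 1 ≤ k ≤ 195. The particular solution to v_k − (v_{k-1} + v_{k+1})/2 = 1 is v_k = −k^2. Adding homogeneous solution A + B k and matching boundaries gives v_k = k (196 − k). Substituting k = 120: v_120 = 120 · 76 = 9120.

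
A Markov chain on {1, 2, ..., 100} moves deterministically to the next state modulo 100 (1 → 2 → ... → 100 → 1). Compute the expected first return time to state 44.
E[T_44 | X_0 = 44] = 100

The chain cycles deterministically, so starting at state 44 it returns in exactly 100 steps. Equivalently, the stationary distribution is uniform π_j = 1/100 for every state j, so by Kac's formula E[T_44] = 1/π_44 = 100.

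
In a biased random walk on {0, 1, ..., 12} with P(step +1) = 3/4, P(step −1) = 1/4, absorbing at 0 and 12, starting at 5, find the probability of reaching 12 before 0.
P(hit 12 before 0) = (1 − (1/3)^5) / (1 − (1/3)^12) = 264627/265720

Let u_k denote P(reach 12 before 0 | start at k). Boundary: u_0 = 0, u_12 = 1. Recurrence: u_k = 3/4·u_{k+1} + 1/4·u_{k-1} for 1 ≤ k ≤ 11. Try u_k = A + B·r^k with r = q/p = (1/4)/(3/4) = 1/3. Substitution satisfies the recurrence; boundary conditions give:
  u_k = (1 − r^k) / (1 − r^N) = (1 − (1/3)^5) / (1 − (1/3)^12) = 264627/265720.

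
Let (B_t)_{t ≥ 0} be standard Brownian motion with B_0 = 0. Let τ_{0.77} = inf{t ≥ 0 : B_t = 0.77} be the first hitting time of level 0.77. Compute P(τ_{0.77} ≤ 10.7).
P(τ_{0.77} ≤ 10.7) = 2(1 − Φ(0.77/√10.7)) = 2(1 − Φ(0.2354)) ≈ 0.8139

By the reflection principle for standard BM, P(τ_b ≤ t) = 2 · P(B_t ≥ b). Since B_t ~ N(0, t), P(B_t ≥ 0.77) = 1 − Φ(0.77/√t) = 1 − Φ(0.77/√10.7) = 1 − Φ(0.2354) ≈ 0.40695. Doubling: P(τ_{0.77} ≤ 10.7) ≈ 2 · 0.40695 = 0.81390 ≈ 0.8139.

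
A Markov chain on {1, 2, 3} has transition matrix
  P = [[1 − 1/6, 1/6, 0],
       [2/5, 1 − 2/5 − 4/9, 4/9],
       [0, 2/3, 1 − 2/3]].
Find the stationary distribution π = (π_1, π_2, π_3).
π = (36/61, 15/61, 10/61)

This is a birth-death chain on three states, which satisfies detailed balance: π_1 · P_{12} = π_2 · P_{21} and π_2 · P_{23} = π_3 · P_{32}.
From π_1 · 1/6 = π_2 · 2/5: π_2/π_1 = (1/6)/(2/5) = 5/12.
From π_2 · 4/9 = π_3 · 2/3: π_3/π_2 = (4/9)/(2/3) = 2/3.
Take π_1 proportional to 1; then unnormalized π = (1, 5/12, 5/18). Normalize by dividing by the sum 61/36:
  π = (36/61, 15/61, 10/61).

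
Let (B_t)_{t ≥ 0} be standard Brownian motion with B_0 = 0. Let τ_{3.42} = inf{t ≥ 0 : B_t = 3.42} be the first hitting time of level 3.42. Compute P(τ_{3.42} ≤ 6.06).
P(τ_{3.42} ≤ 6.06) = 2(1 − Φ(3.42/√6.06)) = 2(1 − Φ(1.3893)) ≈ 0.1647

By the reflection principle for standard BM, P(τ_b ≤ t) = 2 · P(B_t ≥ b). Since B_t ~ N(0, t), P(B_t ≥ 3.42) = 1 − Φ(3.42/√t) = 1 − Φ(3.42/√6.06) = 1 − Φ(1.3893) ≈ 0.08237. Doubling: P(τ_{3.42} ≤ 6.06) ≈ 2 · 0.08237 = 0.16474 ≈ 0.1647.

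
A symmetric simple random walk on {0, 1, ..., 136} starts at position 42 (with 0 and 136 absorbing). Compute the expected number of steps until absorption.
E[τ | X_0 = 42] = 3948

Let v_k = E[τ | X_0 = k]. Boundary: v_0 = v_136 = 0. Recurrence: v_k = 1 + (v_{k-1} + v_{k+1})/2 for 1 ≤ k ≤ 135. The particular solution to v_k − (v_{k-1} + v_{k+1})/2 = 1 is v_k = −k^2. Adding homogeneous solution A + B k and matching boundaries gives v_k = k (136 − k). Substituting k = 42: v_42 = 42 · 94 = 3948.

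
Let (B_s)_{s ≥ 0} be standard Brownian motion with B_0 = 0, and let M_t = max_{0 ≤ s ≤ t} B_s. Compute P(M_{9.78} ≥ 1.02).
P(M_{9.78} ≥ 1.02) = 2·P(B_{9.78} ≥ 1.02) = 2(1 − Φ(1.02/√9.78)) ≈ 0.7443

By the reflection principle for Brownian motion, P(M_t ≥ a) = 2 · P(B_t ≥ a) for a ≥ 0. Since B_t ~ N(0, t), P(B_t ≥ 1.02) = 1 − Φ(1.02/√t) = 1 − Φ(1.02/√9.78) = 1 − Φ(0.3262). So
  P(M_{9.78} ≥ 1.02) = 2(1 − Φ(0.3262)) ≈ 0.7443.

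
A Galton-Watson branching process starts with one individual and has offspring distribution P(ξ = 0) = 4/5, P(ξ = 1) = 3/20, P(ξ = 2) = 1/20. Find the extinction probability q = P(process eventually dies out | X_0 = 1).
q = 1

Mean offspring μ = 0·4/5 + 1·3/20 + 2·1/20 = 1/4 ≤ 1. For μ ≤ 1 with offspring not concentrated at 1, the Galton-Watson process goes extinct almost surely, so q = 1.
(Algebraic check: The pgf is f(s) = 4/5 + 3/20·s + 1/20·s². The extinction probability q is the smallest fixed point of f in [0, 1]. Setting s = f(s):
  1/20·s² + (3/20 − 1)·s + 4/5 = 0
  1/20·s² − (4/5 + 1/20)·s + 4/5 = 0
which factors as (s − 1)·(1/20·s − 4/5) = 0, giving roots s = 1 and s = (4/5)/(1/20) = 16. Since 16 ≥ 1, the smallest root in [0, 1] is s = 1.)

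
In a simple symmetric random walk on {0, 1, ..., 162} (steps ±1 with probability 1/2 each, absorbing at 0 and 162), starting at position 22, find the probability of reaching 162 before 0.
P(hit 162 before 0) = 22/162 = 11/81

Let u_k = P(hit 162 before 0 | start at k). Then u_0 = 0, u_162 = 1, and u_k = u_{k-1}/2 + u_{k+1}/2 for 1 ≤ k ≤ 161. This harmonic recurrence is solved by u_k = k/162, giving u_22 = 22/162 = 11/81.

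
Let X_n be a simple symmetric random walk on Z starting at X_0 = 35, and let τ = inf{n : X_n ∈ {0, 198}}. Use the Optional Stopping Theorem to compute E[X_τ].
E[X_τ] = 35

X_n is a martingale and τ is a bounded-mean stopping time (indeed τ is finite a.s. with bounded expectation since the walk is in a bounded region). By the OST, E[X_τ] = E[X_0] = 35. Equivalently: E[X_τ] = 198 · P(hit 198 first) + 0 · P(hit 0 first) = 198 · (35/198) = 35.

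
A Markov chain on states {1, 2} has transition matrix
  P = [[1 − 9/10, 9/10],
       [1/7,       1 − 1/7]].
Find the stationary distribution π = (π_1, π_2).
π_1 = 10/73, π_2 = 63/73

Solve πP = π with π_1 + π_2 = 1. From πP = π: π_1 · (1 − 9/10) + π_2 · 1/7 = π_1 ⇒ π_2 · 1/7 = π_1 · 9/10 ⇒ π_2/π_1 = (9/10)/(1/7) = 63/10. Together with π_1 + π_2 = 1:
  π_1 = (1/7)/(9/10 + 1/7) = (1/7)/(73/70) = 10/73,
  π_2 = (9/10)/(9/10 + 1/7) = (9/10)/(73/70) = 63/73.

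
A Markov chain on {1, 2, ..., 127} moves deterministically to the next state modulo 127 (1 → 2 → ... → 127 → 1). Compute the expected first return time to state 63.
E[T_63 | X_0 = 63] = 127

The chain cycles deterministically, so starting at state 63 it returns in exactly 127 steps. Equivalently, the stationary distribution is uniform π_j = 1/127 for every state j, so by Kac's formula E[T_63] = 1/π_63 = 127.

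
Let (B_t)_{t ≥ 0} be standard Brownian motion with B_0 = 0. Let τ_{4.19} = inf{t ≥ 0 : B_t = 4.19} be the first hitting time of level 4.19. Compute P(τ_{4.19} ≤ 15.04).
P(τ_{4.19} ≤ 15.04) = 2(1 − Φ(4.19/√15.04)) = 2(1 − Φ(1.0804)) ≈ 0.2800

By the reflection principle for standard BM, P(τ_b ≤ t) = 2 · P(B_t ≥ b). Since B_t ~ N(0, t), P(B_t ≥ 4.19) = 1 − Φ(4.19/√t) = 1 − Φ(4.19/√15.04) = 1 − Φ(1.0804) ≈ 0.13998. Doubling: P(τ_{4.19} ≤ 15.04) ≈ 2 · 0.13998 = 0.27996 ≈ 0.2800.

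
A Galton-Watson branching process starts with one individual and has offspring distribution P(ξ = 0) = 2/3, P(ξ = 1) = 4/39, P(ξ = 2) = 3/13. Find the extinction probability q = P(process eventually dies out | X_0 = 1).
q = 1

Mean offspring μ = 0·2/3 + 1·4/39 + 2·3/13 = 22/39 ≤ 1. For μ ≤ 1 with offspring not concentrated at 1, the Galton-Watson process goes extinct almost surely, so q = 1.
(Algebraic check: The pgf is f(s) = 2/3 + 4/39·s + 3/13·s². The extinction probability q is the smallest fixed point of f in [0, 1]. Setting s = f(s):
  3/13·s² + (4/39 − 1)·s + 2/3 = 0
  3/13·s² − (2/3 + 3/13)·s + 2/3 = 0
which factors as (s − 1)·(3/13·s − 2/3) = 0, giving roots s = 1 and s = (2/3)/(3/13) = 26/9. Since 26/9 ≥ 1, the smallest root in [0, 1] is s = 1.)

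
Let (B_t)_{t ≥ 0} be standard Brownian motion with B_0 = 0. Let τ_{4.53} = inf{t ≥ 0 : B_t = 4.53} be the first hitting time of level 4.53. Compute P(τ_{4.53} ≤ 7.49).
P(τ_{4.53} ≤ 7.49) = 2(1 − Φ(4.53/√7.49)) = 2(1 − Φ(1.6552)) ≈ 0.0979

By the reflection principle for standard BM, P(τ_b ≤ t) = 2 · P(B_t ≥ b). Since B_t ~ N(0, t), P(B_t ≥ 4.53) = 1 − Φ(4.53/√t) = 1 − Φ(4.53/√7.49) = 1 − Φ(1.6552) ≈ 0.04894. Doubling: P(τ_{4.53} ≤ 7.49) ≈ 2 · 0.04894 = 0.09788 ≈ 0.0979.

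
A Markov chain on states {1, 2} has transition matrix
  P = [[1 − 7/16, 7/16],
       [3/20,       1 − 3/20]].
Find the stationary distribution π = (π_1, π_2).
π_1 = 12/47, π_2 = 35/47

Solve πP = π with π_1 + π_2 = 1. From πP = π: π_1 · (1 − 7/16) + π_2 · 3/20 = π_1 ⇒ π_2 · 3/20 = π_1 · 7/16 ⇒ π_2/π_1 = (7/16)/(3/20) = 35/12. Together with π_1 + π_2 = 1:
  π_1 = (3/20)/(7/16 + 3/20) = (3/20)/(47/80) = 12/47,
  π_2 = (7/16)/(7/16 + 3/20) = (7/16)/(47/80) = 35/47.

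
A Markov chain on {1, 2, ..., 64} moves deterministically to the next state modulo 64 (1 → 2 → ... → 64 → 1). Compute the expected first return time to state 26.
E[T_26 | X_0 = 26] = 64

The chain cycles deterministically, so starting at state 26 it returns in exactly 64 steps. Equivalently, the stationary distribution is uniform π_j = 1/64 for every state j, so by Kac's formula E[T_26] = 1/π_26 = 64.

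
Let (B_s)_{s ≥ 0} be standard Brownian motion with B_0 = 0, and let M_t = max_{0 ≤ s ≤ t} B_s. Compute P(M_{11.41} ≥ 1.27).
P(M_{11.41} ≥ 1.27) = 2·P(B_{11.41} ≥ 1.27) = 2(1 − Φ(1.27/√11.41)) ≈ 0.7069

By the reflection principle for Brownian motion, P(M_t ≥ a) = 2 · P(B_t ≥ a) for a ≥ 0. Since B_t ~ N(0, t), P(B_t ≥ 1.27) = 1 − Φ(1.27/√t) = 1 − Φ(1.27/√11.41) = 1 − Φ(0.3760). So
  P(M_{11.41} ≥ 1.27) = 2(1 − Φ(0.3760)) ≈ 0.7069.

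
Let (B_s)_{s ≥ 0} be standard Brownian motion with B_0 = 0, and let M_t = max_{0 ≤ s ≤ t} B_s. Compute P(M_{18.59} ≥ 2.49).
P(M_{18.59} ≥ 2.49) = 2·P(B_{18.59} ≥ 2.49) = 2(1 − Φ(2.49/√18.59)) ≈ 0.5636

By the reflection principle for Brownian motion, P(M_t ≥ a) = 2 · P(B_t ≥ a) for a ≥ 0. Since B_t ~ N(0, t), P(B_t ≥ 2.49) = 1 − Φ(2.49/√t) = 1 − Φ(2.49/√18.59) = 1 − Φ(0.5775). So
  P(M_{18.59} ≥ 2.49) = 2(1 − Φ(0.5775)) ≈ 0.5636.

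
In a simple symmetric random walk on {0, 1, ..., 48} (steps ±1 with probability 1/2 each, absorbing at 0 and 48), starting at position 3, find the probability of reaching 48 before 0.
P(hit 48 before 0) = 3/48 = 1/16

Let u_k = P(hit 48 before 0 | start at k). Then u_0 = 0, u_48 = 1, and u_k = u_{k-1}/2 + u_{k+1}/2 for 1 ≤ k ≤ 47. This harmonic recurrence is solved by u_k = k/48, giving u_3 = 3/48 = 1/16.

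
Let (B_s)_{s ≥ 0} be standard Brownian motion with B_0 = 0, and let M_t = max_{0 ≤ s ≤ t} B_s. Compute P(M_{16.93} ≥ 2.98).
P(M_{16.93} ≥ 2.98) = 2·P(B_{16.93} ≥ 2.98) = 2(1 − Φ(2.98/√16.93)) ≈ 0.4689

By the reflection principle for Brownian motion, P(M_t ≥ a) = 2 · P(B_t ≥ a) for a ≥ 0. Since B_t ~ N(0, t), P(B_t ≥ 2.98) = 1 − Φ(2.98/√t) = 1 − Φ(2.98/√16.93) = 1 − Φ(0.7242). So
  P(M_{16.93} ≥ 2.98) = 2(1 − Φ(0.7242)) ≈ 0.4689.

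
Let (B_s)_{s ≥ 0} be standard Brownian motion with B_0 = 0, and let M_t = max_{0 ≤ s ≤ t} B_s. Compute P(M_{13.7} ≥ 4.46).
P(M_{13.7} ≥ 4.46) = 2·P(B_{13.7} ≥ 4.46) = 2(1 − Φ(4.46/√13.7)) ≈ 0.2282

By the reflection principle for Brownian motion, P(M_t ≥ a) = 2 · P(B_t ≥ a) for a ≥ 0. Since B_t ~ N(0, t), P(B_t ≥ 4.46) = 1 − Φ(4.46/√t) = 1 − Φ(4.46/√13.7) = 1 − Φ(1.2050). So
  P(M_{13.7} ≥ 4.46) = 2(1 − Φ(1.2050)) ≈ 0.2282.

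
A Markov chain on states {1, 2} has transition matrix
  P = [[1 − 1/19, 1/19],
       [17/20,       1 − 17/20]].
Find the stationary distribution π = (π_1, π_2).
π_1 = 323/343, π_2 = 20/343

Solve πP = π with π_1 + π_2 = 1. From πP = π: π_1 · (1 − 1/19) + π_2 · 17/20 = π_1 ⇒ π_2 · 17/20 = π_1 · 1/19 ⇒ π_2/π_1 = (1/19)/(17/20) = 20/323. Together with π_1 + π_2 = 1:
  π_1 = (17/20)/(1/19 + 17/20) = (17/20)/(343/380) = 323/343,
  π_2 = (1/19)/(1/19 + 17/20) = (1/19)/(343/380) = 20/343.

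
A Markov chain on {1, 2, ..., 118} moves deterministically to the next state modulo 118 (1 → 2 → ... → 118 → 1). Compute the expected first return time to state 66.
E[T_66 | X_0 = 66] = 118

The chain cycles deterministically, so starting at state 66 it returns in exactly 118 steps. Equivalently, the stationary distribution is uniform π_j = 1/118 for every state j, so by Kac's formula E[T_66] = 1/π_66 = 118.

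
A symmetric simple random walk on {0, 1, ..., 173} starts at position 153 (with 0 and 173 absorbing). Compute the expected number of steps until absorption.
E[τ | X_0 = 153] = 3060

Let v_k = E[τ | X_0 = k]. Boundary: v_0 = v_173 = 0. Recurrence: v_k = 1 + (v_{k-1} + v_{k+1})/2 for 1 ≤ k ≤ 172. The particular solution to v_k − (v_{k-1} + v_{k+1})/2 = 1 is v_k = −k^2. Adding homogeneous solution A + B k and matching boundaries gives v_k = k (173 − k). Substituting k = 153: v_153 = 153 · 20 = 3060.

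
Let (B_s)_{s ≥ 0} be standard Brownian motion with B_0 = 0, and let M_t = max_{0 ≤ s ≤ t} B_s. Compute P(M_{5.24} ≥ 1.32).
P(M_{5.24} ≥ 1.32) = 2·P(B_{5.24} ≥ 1.32) = 2(1 − Φ(1.32/√5.24)) ≈ 0.5642

By the reflection principle for Brownian motion, P(M_t ≥ a) = 2 · P(B_t ≥ a) for a ≥ 0. Since B_t ~ N(0, t), P(B_t ≥ 1.32) = 1 − Φ(1.32/√t) = 1 − Φ(1.32/√5.24) = 1 − Φ(0.5766). So
  P(M_{5.24} ≥ 1.32) = 2(1 − Φ(0.5766)) ≈ 0.5642.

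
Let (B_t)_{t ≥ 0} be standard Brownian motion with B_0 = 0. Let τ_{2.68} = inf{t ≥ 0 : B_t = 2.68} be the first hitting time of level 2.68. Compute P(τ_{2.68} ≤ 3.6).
P(τ_{2.68} ≤ 3.6) = 2(1 − Φ(2.68/√3.6)) = 2(1 − Φ(1.4125)) ≈ 0.1578

By the reflection principle for standard BM, P(τ_b ≤ t) = 2 · P(B_t ≥ b). Since B_t ~ N(0, t), P(B_t ≥ 2.68) = 1 − Φ(2.68/√t) = 1 − Φ(2.68/√3.6) = 1 − Φ(1.4125) ≈ 0.07890. Doubling: P(τ_{2.68} ≤ 3.6) ≈ 2 · 0.07890 = 0.15780 ≈ 0.1578.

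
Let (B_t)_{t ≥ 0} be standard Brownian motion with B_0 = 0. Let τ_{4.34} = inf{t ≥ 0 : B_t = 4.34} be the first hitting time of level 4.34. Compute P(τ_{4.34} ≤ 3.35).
P(τ_{4.34} ≤ 3.35) = 2(1 − Φ(4.34/√3.35)) = 2(1 − Φ(2.3712)) ≈ 0.0177

By the reflection principle for standard BM, P(τ_b ≤ t) = 2 · P(B_t ≥ b). Since B_t ~ N(0, t), P(B_t ≥ 4.34) = 1 − Φ(4.34/√t) = 1 − Φ(4.34/√3.35) = 1 − Φ(2.3712) ≈ 0.00887. Doubling: P(τ_{4.34} ≤ 3.35) ≈ 2 · 0.00887 = 0.01774 ≈ 0.0177.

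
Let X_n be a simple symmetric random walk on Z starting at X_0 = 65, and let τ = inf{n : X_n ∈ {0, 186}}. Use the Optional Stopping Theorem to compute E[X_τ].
E[X_τ] = 65

X_n is a martingale and τ is a bounded-mean stopping time (indeed τ is finite a.s. with bounded expectation since the walk is in a bounded region). By the OST, E[X_τ] = E[X_0] = 65. Equivalently: E[X_τ] = 186 · P(hit 186 first) + 0 · P(hit 0 first) = 186 · (65/186) = 65.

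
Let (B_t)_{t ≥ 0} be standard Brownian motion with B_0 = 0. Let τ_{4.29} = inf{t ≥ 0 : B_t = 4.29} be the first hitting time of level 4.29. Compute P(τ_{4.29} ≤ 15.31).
P(τ_{4.29} ≤ 15.31) = 2(1 − Φ(4.29/√15.31)) = 2(1 − Φ(1.0964)) ≈ 0.2729

By the reflection principle for standard BM, P(τ_b ≤ t) = 2 · P(B_t ≥ b). Since B_t ~ N(0, t), P(B_t ≥ 4.29) = 1 − Φ(4.29/√t) = 1 − Φ(4.29/√15.31) = 1 − Φ(1.0964) ≈ 0.13645. Doubling: P(τ_{4.29} ≤ 15.31) ≈ 2 · 0.13645 = 0.27290 ≈ 0.2729.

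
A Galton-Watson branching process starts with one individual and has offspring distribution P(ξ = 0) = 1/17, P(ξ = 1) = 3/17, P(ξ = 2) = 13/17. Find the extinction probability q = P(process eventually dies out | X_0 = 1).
q = 1/13

The pgf is f(s) = 1/17 + 3/17·s + 13/17·s². The extinction probability q is the smallest fixed point of f in [0, 1]. Setting s = f(s):
  13/17·s² + (3/17 − 1)·s + 1/17 = 0
  13/17·s² − (1/17 + 13/17)·s + 1/17 = 0
which factors as (s − 1)·(13/17·s − 1/17) = 0, giving roots s = 1 and s = (1/17)/(13/17) = 1/13.
Mean offspring μ = 3/17 + 2·13/17 = 29/17 > 1 (supercritical), so q < 1. The extinction probability is the smaller root: q = (1/17)/(13/17) = 1/13.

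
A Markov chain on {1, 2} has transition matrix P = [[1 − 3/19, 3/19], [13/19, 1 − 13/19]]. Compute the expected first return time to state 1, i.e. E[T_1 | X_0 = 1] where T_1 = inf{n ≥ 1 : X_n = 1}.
E[T_1 | X_0 = 1] = 1/π_1 = 16/13

For an irreducible recurrent Markov chain with stationary distribution π, E[T_i | X_0 = i] = 1/π_i (Kac's formula). Here π_1 = (13/19)/(3/19 + 13/19) = (13/19)/(16/19) = 13/16, so E[T_1 | X_0 = 1] = 1/π_1 = (3/19 + 13/19)/(13/19) = (16/19)/(13/19) = 16/13.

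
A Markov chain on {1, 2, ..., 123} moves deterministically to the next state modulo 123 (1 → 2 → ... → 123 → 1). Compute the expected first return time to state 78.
E[T_78 | X_0 = 78] = 123

The chain cycles deterministically, so starting at state 78 it returns in exactly 123 steps. Equivalently, the stationary distribution is uniform π_j = 1/123 for every state j, so by Kac's formula E[T_78] = 1/π_78 = 123.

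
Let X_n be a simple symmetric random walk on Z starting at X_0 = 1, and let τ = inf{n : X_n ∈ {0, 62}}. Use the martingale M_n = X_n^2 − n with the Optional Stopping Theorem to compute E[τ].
E[τ] = 61

M_n = X_n^2 − n is a martingale (since E[X_{n+1}^2 | F_n] = X_n^2 + 1). By OST (τ has finite mean in a bounded region), E[M_τ] = E[M_0] = X_0^2 − 0 = 1^2 = 1. Also E[M_τ] = E[X_τ^2] − E[τ]. The walk exits at 0 or 62, with P(hit 62 first) = 1/62, so E[X_τ^2] = 62^2 · 1/62 + 0 = 62. Thus E[τ] = E[X_τ^2] − E[M_τ] = 62 − 1 = 61 = 1(62 − 1) = 61.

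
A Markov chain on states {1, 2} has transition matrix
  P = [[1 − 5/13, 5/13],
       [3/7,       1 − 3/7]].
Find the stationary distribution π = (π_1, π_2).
π_1 = 39/74, π_2 = 35/74

Solve πP = π with π_1 + π_2 = 1. From πP = π: π_1 · (1 − 5/13) + π_2 · 3/7 = π_1 ⇒ π_2 · 3/7 = π_1 · 5/13 ⇒ π_2/π_1 = (5/13)/(3/7) = 35/39. Together with π_1 + π_2 = 1:
  π_1 = (3/7)/(5/13 + 3/7) = (3/7)/(74/91) = 39/74,
  π_2 = (5/13)/(5/13 + 3/7) = (5/13)/(74/91) = 35/74.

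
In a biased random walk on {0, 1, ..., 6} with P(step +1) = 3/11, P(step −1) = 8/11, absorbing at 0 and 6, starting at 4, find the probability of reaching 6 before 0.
P(hit 6 before 0) = (1 − (8/3)^4) / (1 − (8/3)^6) = 657/4753

Let u_k denote P(reach 6 before 0 | start at k). Boundary: u_0 = 0, u_6 = 1. Recurrence: u_k = 3/11·u_{k+1} + 8/11·u_{k-1} for 1 ≤ k ≤ 5. Try u_k = A + B·r^k with r = q/p = (8/11)/(3/11) = 8/3. Substitution satisfies the recurrence; boundary conditions give:
  u_k = (1 − r^k) / (1 − r^N) = (1 − (8/3)^4) / (1 − (8/3)^6) = 657/4753.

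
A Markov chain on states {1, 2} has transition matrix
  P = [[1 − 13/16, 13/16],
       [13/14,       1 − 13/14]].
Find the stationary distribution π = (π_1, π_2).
π_1 = 8/15, π_2 = 7/15

Solve πP = π with π_1 + π_2 = 1. From πP = π: π_1 · (1 − 13/16) + π_2 · 13/14 = π_1 ⇒ π_2 · 13/14 = π_1 · 13/16 ⇒ π_2/π_1 = (13/16)/(13/14) = 7/8. Together with π_1 + π_2 = 1:
  π_1 = (13/14)/(13/16 + 13/14) = (13/14)/(195/112) = 8/15,
  π_2 = (13/16)/(13/16 + 13/14) = (13/16)/(195/112) = 7/15.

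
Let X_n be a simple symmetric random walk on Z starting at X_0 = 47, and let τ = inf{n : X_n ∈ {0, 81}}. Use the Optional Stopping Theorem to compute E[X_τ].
E[X_τ] = 47

X_n is a martingale and τ is a bounded-mean stopping time (indeed τ is finite a.s. with bounded expectation since the walk is in a bounded region). By the OST, E[X_τ] = E[X_0] = 47. Equivalently: E[X_τ] = 81 · P(hit 81 first) + 0 · P(hit 0 first) = 81 · (47/81) = 47.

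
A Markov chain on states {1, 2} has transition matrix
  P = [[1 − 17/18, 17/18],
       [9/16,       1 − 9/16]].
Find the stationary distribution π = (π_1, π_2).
π_1 = 81/217, π_2 = 136/217

Solve πP = π with π_1 + π_2 = 1. From πP = π: π_1 · (1 − 17/18) + π_2 · 9/16 = π_1 ⇒ π_2 · 9/16 = π_1 · 17/18 ⇒ π_2/π_1 = (17/18)/(9/16) = 136/81. Together with π_1 + π_2 = 1:
  π_1 = (9/16)/(17/18 + 9/16) = (9/16)/(217/144) = 81/217,
  π_2 = (17/18)/(17/18 + 9/16) = (17/18)/(217/144) = 136/217.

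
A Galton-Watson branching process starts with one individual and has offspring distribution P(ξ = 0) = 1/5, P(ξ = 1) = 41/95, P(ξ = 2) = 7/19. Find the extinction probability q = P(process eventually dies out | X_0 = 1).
q = 19/35

The pgf is f(s) = 1/5 + 41/95·s + 7/19·s². The extinction probability q is the smallest fixed point of f in [0, 1]. Setting s = f(s):
  7/19·s² + (41/95 − 1)·s + 1/5 = 0
  7/19·s² − (1/5 + 7/19)·s + 1/5 = 0
which factors as (s − 1)·(7/19·s − 1/5) = 0, giving roots s = 1 and s = (1/5)/(7/19) = 19/35.
Mean offspring μ = 41/95 + 2·7/19 = 111/95 > 1 (supercritical), so q < 1. The extinction probability is the smaller root: q = (1/5)/(7/19) = 19/35.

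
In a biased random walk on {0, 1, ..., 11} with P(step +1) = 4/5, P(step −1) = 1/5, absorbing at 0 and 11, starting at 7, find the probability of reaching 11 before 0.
P(hit 11 before 0) = (1 − (1/4)^7) / (1 − (1/4)^11) = 1398016/1398101

Let u_k denote P(reach 11 before 0 | start at k). Boundary: u_0 = 0, u_11 = 1. Recurrence: u_k = 4/5·u_{k+1} + 1/5·u_{k-1} for 1 ≤ k ≤ 10. Try u_k = A + B·r^k with r = q/p = (1/5)/(4/5) = 1/4. Substitution satisfies the recurrence; boundary conditions give:
  u_k = (1 − r^k) / (1 − r^N) = (1 − (1/4)^7) / (1 − (1/4)^11) = 1398016/1398101.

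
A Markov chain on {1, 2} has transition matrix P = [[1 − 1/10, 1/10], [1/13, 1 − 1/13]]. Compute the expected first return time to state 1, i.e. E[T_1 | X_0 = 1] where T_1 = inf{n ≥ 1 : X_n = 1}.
E[T_1 | X_0 = 1] = 1/π_1 = 23/10

For an irreducible recurrent Markov chain with stationary distribution π, E[T_i | X_0 = i] = 1/π_i (Kac's formula). Here π_1 = (1/13)/(1/10 + 1/13) = (1/13)/(23/130) = 10/23, so E[T_1 | X_0 = 1] = 1/π_1 = (1/10 + 1/13)/(1/13) = (23/130)/(1/13) = 23/10.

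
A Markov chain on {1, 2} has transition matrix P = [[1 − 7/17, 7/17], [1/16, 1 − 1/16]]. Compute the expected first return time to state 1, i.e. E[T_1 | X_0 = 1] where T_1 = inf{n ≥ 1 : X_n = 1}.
E[T_1 | X_0 = 1] = 1/π_1 = 129/17

For an irreducible recurrent Markov chain with stationary distribution π, E[T_i | X_0 = i] = 1/π_i (Kac's formula). Here π_1 = (1/16)/(7/17 + 1/16) = (1/16)/(129/272) = 17/129, so E[T_1 | X_0 = 1] = 1/π_1 = (7/17 + 1/16)/(1/16) = (129/272)/(1/16) = 129/17.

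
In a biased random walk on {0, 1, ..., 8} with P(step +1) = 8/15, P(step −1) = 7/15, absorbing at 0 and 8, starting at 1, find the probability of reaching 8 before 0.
P(hit 8 before 0) = (1 − (7/8)^1) / (1 − (7/8)^8) = 2097152/11012415

Let u_k denote P(reach 8 before 0 | start at k). Boundary: u_0 = 0, u_8 = 1. Recurrence: u_k = 8/15·u_{k+1} + 7/15·u_{k-1} for 1 ≤ k ≤ 7. Try u_k = A + B·r^k with r = q/p = (7/15)/(8/15) = 7/8. Substitution satisfies the recurrence; boundary conditions give:
  u_k = (1 − r^k) / (1 − r^N) = (1 − (7/8)^1) / (1 − (7/8)^8) = 2097152/11012415.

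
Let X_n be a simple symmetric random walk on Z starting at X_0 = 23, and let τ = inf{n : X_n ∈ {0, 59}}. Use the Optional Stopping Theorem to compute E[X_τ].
E[X_τ] = 23

X_n is a martingale and τ is a bounded-mean stopping time (indeed τ is finite a.s. with bounded expectation since the walk is in a bounded region). By the OST, E[X_τ] = E[X_0] = 23. Equivalently: E[X_τ] = 59 · P(hit 59 first) + 0 · P(hit 0 first) = 59 · (23/59) = 23.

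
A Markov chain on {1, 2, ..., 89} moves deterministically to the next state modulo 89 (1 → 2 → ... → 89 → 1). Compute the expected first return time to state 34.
E[T_34 | X_0 = 34] = 89

The chain cycles deterministically, so starting at state 34 it returns in exactly 89 steps. Equivalently, the stationary distribution is uniform π_j = 1/89 for every state j, so by Kac's formula E[T_34] = 1/π_34 = 89.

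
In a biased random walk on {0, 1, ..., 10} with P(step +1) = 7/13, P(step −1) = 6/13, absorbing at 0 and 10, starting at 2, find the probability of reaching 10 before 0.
P(hit 10 before 0) = (1 − (6/7)^2) / (1 − (6/7)^10) = 5764801/17077621

Let u_k denote P(reach 10 before 0 | start at k). Boundary: u_0 = 0, u_10 = 1. Recurrence: u_k = 7/13·u_{k+1} + 6/13·u_{k-1} for 1 ≤ k ≤ 9. Try u_k = A + B·r^k with r = q/p = (6/13)/(7/13) = 6/7. Substitution satisfies the recurrence; boundary conditions give:
  u_k = (1 − r^k) / (1 − r^N) = (1 − (6/7)^2) / (1 − (6/7)^10) = 5764801/17077621.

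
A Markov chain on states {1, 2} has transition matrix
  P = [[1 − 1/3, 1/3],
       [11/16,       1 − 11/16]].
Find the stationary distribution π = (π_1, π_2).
π_1 = 33/49, π_2 = 16/49

Solve πP = π with π_1 + π_2 = 1. From πP = π: π_1 · (1 − 1/3) + π_2 · 11/16 = π_1 ⇒ π_2 · 11/16 = π_1 · 1/3 ⇒ π_2/π_1 = (1/3)/(11/16) = 16/33. Together with π_1 + π_2 = 1:
  π_1 = (11/16)/(1/3 + 11/16) = (11/16)/(49/48) = 33/49,
  π_2 = (1/3)/(1/3 + 11/16) = (1/3)/(49/48) = 16/49.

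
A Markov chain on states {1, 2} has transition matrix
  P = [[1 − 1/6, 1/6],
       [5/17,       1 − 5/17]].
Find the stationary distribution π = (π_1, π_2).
π_1 = 30/47, π_2 = 17/47

Solve πP = π with π_1 + π_2 = 1. From πP = π: π_1 · (1 − 1/6) + π_2 · 5/17 = π_1 ⇒ π_2 · 5/17 = π_1 · 1/6 ⇒ π_2/π_1 = (1/6)/(5/17) = 17/30. Together with π_1 + π_2 = 1:
  π_1 = (5/17)/(1/6 + 5/17) = (5/17)/(47/102) = 30/47,
  π_2 = (1/6)/(1/6 + 5/17) = (1/6)/(47/102) = 17/47.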